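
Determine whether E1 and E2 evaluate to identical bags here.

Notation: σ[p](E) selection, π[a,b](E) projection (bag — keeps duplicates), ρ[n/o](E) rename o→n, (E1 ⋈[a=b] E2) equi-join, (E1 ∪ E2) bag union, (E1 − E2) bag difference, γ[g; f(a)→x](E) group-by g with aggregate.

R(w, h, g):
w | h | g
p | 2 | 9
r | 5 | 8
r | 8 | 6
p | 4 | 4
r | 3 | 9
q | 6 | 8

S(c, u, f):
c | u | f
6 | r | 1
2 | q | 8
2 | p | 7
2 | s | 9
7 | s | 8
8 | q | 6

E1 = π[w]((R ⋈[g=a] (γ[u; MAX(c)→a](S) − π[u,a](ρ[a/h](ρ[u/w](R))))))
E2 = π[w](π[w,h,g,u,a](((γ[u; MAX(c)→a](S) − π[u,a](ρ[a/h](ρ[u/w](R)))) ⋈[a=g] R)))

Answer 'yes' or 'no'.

E1 subexpression sizes:
  R → 6
  S → 6
  γ[u; MAX(c)→a](S) → 4
  R → 6
  ρ[u/w](R) → 6
  ρ[a/h](ρ[u/w](R)) → 6
  π[u,a](ρ[a/h](ρ[u/w](R))) → 6
  (γ[u; MAX(c)→a](S) − π[u,a](ρ[a/h](ρ[u/w](R)))) → 3
  (R ⋈[g=a] (γ[u; MAX(c)→a](S) − π[u,a](ρ[a/h](ρ[u/w](R))))) → 3
  π[w]((R ⋈[g=a] (γ[u; MAX(c)→a](S) − π[u,a](ρ[a/h](ρ[u/w](R)))))) → 3
E2 subexpression sizes:
  S → 6
  γ[u; MAX(c)→a](S) → 4
  R → 6
  ρ[u/w](R) → 6
  ρ[a/h](ρ[u/w](R)) → 6
  π[u,a](ρ[a/h](ρ[u/w](R))) → 6
  (γ[u; MAX(c)→a](S) − π[u,a](ρ[a/h](ρ[u/w](R)))) → 3
  R → 6
  ((γ[u; MAX(c)→a](S) − π[u,a](ρ[a/h](ρ[u/w](R)))) ⋈[a=g] R) → 3
  π[w,h,g,u,a](((γ[u; MAX(c)→a](S) − π[u,a](ρ[a/h](ρ[u/w](R)))) ⋈[a=g] R)) → 3
  π[w](π[w,h,g,u,a](((γ[u; MAX(c)→a](S) − π[u,a](ρ[a/h](ρ[u/w](R)))) ⋈[a=g] R))) → 3

E1 and E2 produce the same multiset:
w
q
r
r

yes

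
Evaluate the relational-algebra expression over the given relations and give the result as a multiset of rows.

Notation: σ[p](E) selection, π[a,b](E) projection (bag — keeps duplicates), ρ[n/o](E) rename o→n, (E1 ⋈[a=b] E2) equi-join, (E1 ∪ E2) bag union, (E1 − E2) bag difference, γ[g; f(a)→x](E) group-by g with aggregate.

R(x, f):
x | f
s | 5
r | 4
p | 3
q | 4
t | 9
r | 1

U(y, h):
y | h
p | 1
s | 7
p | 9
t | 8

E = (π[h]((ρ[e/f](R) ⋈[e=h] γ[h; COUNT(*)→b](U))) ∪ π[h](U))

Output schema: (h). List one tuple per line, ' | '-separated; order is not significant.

Per-node cardinality:
  R → 6
  ρ[e/f](R) → 6
  U → 4
  γ[h; COUNT(*)→b](U) → 4
  (ρ[e/f](R) ⋈[e=h] γ[h; COUNT(*)→b](U)) → 2
  π[h]((ρ[e/f](R) ⋈[e=h] γ[h; COUNT(*)→b](U))) → 2
  U → 4
  π[h](U) → 4
  (π[h]((ρ[e/f](R) ⋈[e=h] γ[h; COUNT(*)→b](U))) ∪ π[h](U)) → 6

== RESULT ==
h
1
1
7
8
9
9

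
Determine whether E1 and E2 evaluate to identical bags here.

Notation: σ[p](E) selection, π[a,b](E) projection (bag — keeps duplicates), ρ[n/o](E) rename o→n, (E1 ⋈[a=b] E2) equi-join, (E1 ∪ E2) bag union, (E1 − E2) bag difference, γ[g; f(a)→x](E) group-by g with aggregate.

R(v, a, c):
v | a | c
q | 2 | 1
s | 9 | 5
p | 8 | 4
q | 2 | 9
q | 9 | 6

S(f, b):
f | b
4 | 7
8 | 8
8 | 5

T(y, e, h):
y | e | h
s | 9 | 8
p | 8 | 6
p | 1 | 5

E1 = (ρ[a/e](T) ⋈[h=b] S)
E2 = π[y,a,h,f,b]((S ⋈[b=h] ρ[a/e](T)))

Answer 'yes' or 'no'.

E1 stepwise |·|:
  T → 3
  ρ[a/e](T) → 3
  S → 3
  (ρ[a/e](T) ⋈[h=b] S) → 2
E2 stepwise |·|:
  S → 3
  T → 3
  ρ[a/e](T) → 3
  (S ⋈[b=h] ρ[a/e](T)) → 2
  π[y,a,h,f,b]((S ⋈[b=h] ρ[a/e](T))) → 2

E1 and E2 produce the same multiset:
y | a | h | f | b
p | 1 | 5 | 8 | 5
s | 9 | 8 | 8 | 8

yes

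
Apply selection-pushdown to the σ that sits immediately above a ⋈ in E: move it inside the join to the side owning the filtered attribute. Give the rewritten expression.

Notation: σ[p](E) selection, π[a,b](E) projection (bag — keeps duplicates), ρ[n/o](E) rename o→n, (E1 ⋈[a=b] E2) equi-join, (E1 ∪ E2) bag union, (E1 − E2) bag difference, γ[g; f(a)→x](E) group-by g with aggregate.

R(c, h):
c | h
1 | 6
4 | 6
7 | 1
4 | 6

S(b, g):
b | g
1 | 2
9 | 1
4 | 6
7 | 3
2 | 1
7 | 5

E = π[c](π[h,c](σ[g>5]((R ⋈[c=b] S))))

σ filters on g, owned by the right side.
E' = π[c](π[h,c]((R ⋈[c=b] σ[g>5](S))))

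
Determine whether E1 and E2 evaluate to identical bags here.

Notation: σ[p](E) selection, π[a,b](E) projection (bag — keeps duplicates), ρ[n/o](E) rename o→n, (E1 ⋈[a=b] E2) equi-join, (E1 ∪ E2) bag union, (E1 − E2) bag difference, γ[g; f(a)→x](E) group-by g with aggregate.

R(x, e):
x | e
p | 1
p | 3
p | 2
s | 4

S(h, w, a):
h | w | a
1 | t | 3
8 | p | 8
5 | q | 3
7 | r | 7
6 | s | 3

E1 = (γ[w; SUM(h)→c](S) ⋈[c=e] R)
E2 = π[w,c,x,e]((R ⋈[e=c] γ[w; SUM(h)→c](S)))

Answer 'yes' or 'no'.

E1 row counts bottom-up:
  S → 5
  γ[w; SUM(h)→c](S) → 5
  R → 4
  (γ[w; SUM(h)→c](S) ⋈[c=e] R) → 1
E2 row counts bottom-up:
  R → 4
  S → 5
  γ[w; SUM(h)→c](S) → 5
  (R ⋈[e=c] γ[w; SUM(h)→c](S)) → 1
  π[w,c,x,e]((R ⋈[e=c] γ[w; SUM(h)→c](S))) → 1

E1 and E2 produce the same multiset:
w | c | x | e
t | 1 | p | 1

yes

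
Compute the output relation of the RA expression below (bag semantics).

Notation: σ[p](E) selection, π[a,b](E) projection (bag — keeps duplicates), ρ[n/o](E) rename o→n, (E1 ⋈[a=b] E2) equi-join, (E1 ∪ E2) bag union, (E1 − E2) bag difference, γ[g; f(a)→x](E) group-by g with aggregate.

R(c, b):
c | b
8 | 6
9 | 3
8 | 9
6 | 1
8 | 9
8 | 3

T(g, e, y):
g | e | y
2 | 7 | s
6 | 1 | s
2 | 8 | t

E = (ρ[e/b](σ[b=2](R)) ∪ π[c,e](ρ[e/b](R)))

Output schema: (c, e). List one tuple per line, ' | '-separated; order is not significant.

Per-node cardinality:
  R → 6
  σ[b=2](R) → 0
  ρ[e/b](σ[b=2](R)) → 0
  R → 6
  ρ[e/b](R) → 6
  π[c,e](ρ[e/b](R)) → 6
  (ρ[e/b](σ[b=2](R)) ∪ π[c,e](ρ[e/b](R))) → 6

== RESULT ==
c | e
6 | 1
8 | 3
8 | 6
8 | 9
8 | 9
9 | 3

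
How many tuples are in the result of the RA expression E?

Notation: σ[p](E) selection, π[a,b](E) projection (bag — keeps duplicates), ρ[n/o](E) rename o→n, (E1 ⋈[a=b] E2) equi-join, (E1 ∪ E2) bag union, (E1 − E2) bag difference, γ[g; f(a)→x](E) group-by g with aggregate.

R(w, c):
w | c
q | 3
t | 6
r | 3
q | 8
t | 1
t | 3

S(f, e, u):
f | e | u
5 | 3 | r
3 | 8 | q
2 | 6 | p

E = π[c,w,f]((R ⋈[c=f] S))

Stepwise |·|:
  R → 6
  S → 3
  (R ⋈[c=f] S) → 3
  π[c,w,f]((R ⋈[c=f] S)) → 3

|E| = 3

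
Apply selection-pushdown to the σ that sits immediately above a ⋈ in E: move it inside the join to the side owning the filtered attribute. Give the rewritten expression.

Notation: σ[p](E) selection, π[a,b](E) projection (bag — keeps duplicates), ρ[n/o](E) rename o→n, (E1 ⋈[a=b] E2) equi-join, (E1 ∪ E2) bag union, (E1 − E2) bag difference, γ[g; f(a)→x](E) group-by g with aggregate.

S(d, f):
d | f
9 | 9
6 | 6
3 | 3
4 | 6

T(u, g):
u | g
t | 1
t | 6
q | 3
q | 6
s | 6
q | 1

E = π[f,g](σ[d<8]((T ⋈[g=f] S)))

σ filters on d, owned by the right side.
E' = π[f,g]((T ⋈[g=f] σ[d<8](S)))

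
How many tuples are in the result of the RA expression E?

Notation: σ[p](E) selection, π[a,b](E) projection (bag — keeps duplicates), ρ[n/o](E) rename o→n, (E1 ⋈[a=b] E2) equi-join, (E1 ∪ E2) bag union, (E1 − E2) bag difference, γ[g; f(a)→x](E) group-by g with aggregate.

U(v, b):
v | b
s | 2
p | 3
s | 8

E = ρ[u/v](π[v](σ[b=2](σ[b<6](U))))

Subexpression sizes:
  U → 3
  σ[b<6](U) → 2
  σ[b=2](σ[b<6](U)) → 1
  π[v](σ[b=2](σ[b<6](U))) → 1
  ρ[u/v](π[v](σ[b=2](σ[b<6](U)))) → 1

|E| = 1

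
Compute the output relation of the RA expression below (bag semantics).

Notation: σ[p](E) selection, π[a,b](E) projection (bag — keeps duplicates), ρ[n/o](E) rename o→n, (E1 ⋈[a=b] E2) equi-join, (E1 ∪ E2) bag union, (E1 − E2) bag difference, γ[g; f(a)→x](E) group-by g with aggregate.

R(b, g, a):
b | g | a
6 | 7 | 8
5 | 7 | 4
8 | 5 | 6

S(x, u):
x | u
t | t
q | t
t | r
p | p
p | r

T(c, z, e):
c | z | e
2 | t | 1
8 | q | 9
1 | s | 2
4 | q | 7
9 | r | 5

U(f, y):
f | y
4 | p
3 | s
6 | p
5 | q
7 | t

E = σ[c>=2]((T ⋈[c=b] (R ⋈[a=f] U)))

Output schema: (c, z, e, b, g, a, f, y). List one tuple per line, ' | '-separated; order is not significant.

Per-node cardinality:
  T → 5
  R → 3
  U → 5
  (R ⋈[a=f] U) → 2
  (T ⋈[c=b] (R ⋈[a=f] U)) → 1
  σ[c>=2]((T ⋈[c=b] (R ⋈[a=f] U))) → 1

== RESULT ==
c | z | e | b | g | a | f | y
8 | q | 9 | 8 | 5 | 6 | 6 | p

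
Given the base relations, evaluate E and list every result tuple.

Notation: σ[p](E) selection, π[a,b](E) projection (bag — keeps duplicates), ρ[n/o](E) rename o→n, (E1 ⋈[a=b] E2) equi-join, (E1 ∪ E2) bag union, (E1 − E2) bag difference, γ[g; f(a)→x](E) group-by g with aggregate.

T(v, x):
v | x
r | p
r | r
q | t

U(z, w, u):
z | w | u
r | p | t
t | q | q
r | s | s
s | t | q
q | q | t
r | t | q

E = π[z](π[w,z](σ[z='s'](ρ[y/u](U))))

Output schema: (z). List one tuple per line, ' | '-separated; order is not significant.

Subexpression sizes:
  U → 6
  ρ[y/u](U) → 6
  σ[z='s'](ρ[y/u](U)) → 1
  π[w,z](σ[z='s'](ρ[y/u](U))) → 1
  π[z](π[w,z](σ[z='s'](ρ[y/u](U)))) → 1

== RESULT ==
z
s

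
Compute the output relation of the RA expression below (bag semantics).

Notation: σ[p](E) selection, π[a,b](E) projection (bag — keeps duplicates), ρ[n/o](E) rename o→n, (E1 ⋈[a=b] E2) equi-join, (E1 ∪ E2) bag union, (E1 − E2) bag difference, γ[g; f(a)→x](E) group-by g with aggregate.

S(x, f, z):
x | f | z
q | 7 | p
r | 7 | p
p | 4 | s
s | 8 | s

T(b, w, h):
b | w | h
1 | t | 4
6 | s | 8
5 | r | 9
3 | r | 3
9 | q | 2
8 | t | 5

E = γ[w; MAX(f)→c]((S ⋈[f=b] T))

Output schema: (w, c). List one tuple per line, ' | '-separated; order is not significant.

Subexpression sizes:
  S → 4
  T → 6
  (S ⋈[f=b] T) → 1
  γ[w; MAX(f)→c]((S ⋈[f=b] T)) → 1

== RESULT ==
w | c
t | 8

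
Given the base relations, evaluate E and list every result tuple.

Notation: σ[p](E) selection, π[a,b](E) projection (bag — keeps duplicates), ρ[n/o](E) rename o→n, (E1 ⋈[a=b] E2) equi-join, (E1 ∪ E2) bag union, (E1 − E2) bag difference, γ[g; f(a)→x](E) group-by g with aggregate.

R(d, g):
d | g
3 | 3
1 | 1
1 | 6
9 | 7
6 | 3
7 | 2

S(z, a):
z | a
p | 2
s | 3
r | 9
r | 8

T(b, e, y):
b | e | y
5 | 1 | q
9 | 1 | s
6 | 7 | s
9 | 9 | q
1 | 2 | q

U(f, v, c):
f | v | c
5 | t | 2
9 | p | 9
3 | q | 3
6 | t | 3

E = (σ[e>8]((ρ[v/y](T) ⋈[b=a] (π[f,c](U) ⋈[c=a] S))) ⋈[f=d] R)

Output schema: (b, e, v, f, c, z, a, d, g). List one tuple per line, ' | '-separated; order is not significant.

Row counts bottom-up:
  T → 5
  ρ[v/y](T) → 5
  U → 4
  π[f,c](U) → 4
  S → 4
  (π[f,c](U) ⋈[c=a] S) → 4
  (ρ[v/y](T) ⋈[b=a] (π[f,c](U) ⋈[c=a] S)) → 2
  σ[e>8]((ρ[v/y](T) ⋈[b=a] (π[f,c](U) ⋈[c=a] S))) → 1
  R → 6
  (σ[e>8]((ρ[v/y](T) ⋈[b=a] (π[f,c](U) ⋈[c=a] S))) ⋈[f=d] R) → 1

== RESULT ==
b | e | v | f | c | z | a | d | g
9 | 9 | q | 9 | 9 | r | 9 | 9 | 7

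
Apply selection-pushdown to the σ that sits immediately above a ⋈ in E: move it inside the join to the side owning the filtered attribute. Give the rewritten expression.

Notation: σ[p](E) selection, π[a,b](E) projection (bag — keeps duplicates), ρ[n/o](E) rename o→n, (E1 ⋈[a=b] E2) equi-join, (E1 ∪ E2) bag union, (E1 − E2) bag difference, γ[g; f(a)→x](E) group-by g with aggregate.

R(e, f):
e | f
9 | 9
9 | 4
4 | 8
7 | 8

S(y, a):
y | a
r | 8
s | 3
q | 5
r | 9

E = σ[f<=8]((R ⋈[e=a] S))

σ filters on f, owned by the left side.
E' = (σ[f<=8](R) ⋈[e=a] S)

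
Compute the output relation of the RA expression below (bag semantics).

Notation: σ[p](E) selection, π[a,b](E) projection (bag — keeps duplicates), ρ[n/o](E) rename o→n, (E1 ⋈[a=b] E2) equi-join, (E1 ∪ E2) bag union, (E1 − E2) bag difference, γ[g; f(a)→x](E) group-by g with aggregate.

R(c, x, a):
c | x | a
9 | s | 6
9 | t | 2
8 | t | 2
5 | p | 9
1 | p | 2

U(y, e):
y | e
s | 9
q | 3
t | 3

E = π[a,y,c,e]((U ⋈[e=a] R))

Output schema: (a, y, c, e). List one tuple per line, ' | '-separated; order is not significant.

Per-node cardinality:
  U → 3
  R → 5
  (U ⋈[e=a] R) → 1
  π[a,y,c,e]((U ⋈[e=a] R)) → 1

== RESULT ==
a | y | c | e
9 | s | 5 | 9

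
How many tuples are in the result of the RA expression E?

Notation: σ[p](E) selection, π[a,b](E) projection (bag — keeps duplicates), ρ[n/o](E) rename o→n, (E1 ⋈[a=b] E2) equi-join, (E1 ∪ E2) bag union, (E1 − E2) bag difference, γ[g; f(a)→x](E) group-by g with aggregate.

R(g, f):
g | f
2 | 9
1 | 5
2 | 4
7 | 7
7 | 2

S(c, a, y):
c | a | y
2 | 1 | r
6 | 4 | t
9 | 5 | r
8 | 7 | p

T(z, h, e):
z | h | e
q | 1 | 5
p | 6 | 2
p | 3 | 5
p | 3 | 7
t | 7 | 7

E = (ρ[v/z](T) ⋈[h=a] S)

Subexpression sizes:
  T → 5
  ρ[v/z](T) → 5
  S → 4
  (ρ[v/z](T) ⋈[h=a] S) → 2

|E| = 2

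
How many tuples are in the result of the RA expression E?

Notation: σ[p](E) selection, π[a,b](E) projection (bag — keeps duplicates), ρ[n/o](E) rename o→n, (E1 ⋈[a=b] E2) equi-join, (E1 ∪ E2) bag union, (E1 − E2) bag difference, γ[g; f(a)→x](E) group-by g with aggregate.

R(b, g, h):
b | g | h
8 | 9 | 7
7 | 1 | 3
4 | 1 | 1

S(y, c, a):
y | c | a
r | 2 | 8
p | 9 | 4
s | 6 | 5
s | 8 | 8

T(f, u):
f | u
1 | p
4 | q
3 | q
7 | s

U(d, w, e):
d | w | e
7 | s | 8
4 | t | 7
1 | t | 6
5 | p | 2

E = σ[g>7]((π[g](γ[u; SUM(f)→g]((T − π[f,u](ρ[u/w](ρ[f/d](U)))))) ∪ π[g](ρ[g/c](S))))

Row counts bottom-up:
  T → 4
  U → 4
  ρ[f/d](U) → 4
  ρ[u/w](ρ[f/d](U)) → 4
  π[f,u](ρ[u/w](ρ[f/d](U))) → 4
  (T − π[f,u](ρ[u/w](ρ[f/d](U)))) → 3
  γ[u; SUM(f)→g]((T − π[f,u](ρ[u/w](ρ[f/d](U))))) → 2
  π[g](γ[u; SUM(f)→g]((T − π[f,u](ρ[u/w](ρ[f/d](U)))))) → 2
  S → 4
  ρ[g/c](S) → 4
  π[g](ρ[g/c](S)) → 4
  (π[g](γ[u; SUM(f)→g]((T − π[f,u](ρ[u/w](ρ[f/d](U)))))) ∪ π[g](ρ[g/c](S))) → 6
  σ[g>7]((π[g](γ[u; SUM(f)→g]((T − π[f,u](ρ[u/w](ρ[f/d](U)))))) ∪ π[g](ρ[g/c](S)))) → 2

|E| = 2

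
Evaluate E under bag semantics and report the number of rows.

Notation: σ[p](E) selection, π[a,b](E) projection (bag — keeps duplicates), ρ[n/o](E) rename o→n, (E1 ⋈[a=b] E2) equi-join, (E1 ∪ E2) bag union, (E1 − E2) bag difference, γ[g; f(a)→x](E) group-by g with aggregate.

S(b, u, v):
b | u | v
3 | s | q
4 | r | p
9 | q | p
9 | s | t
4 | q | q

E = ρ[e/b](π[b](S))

Row counts bottom-up:
  S → 5
  π[b](S) → 5
  ρ[e/b](π[b](S)) → 5

|E| = 5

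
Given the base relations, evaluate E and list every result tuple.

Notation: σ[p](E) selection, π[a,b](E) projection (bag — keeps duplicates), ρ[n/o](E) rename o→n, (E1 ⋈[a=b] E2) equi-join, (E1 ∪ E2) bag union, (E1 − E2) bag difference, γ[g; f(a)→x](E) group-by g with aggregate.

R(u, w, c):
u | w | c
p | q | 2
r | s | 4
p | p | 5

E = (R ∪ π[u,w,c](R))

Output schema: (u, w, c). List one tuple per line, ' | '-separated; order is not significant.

Subexpression sizes:
  R → 3
  R → 3
  π[u,w,c](R) → 3
  (R ∪ π[u,w,c](R)) → 6

== RESULT ==
u | w | c
p | p | 5
p | p | 5
p | q | 2
p | q | 2
r | s | 4
r | s | 4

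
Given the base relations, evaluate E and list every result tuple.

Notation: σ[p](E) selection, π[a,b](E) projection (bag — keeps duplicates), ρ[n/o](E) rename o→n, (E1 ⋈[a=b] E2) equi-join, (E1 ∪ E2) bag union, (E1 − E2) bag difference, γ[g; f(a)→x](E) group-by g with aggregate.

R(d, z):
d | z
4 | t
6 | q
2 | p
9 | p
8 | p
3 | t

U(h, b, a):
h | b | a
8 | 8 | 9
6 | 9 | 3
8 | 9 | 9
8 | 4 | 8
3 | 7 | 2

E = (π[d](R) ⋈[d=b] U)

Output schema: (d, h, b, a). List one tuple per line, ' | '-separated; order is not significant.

Stepwise |·|:
  R → 6
  π[d](R) → 6
  U → 5
  (π[d](R) ⋈[d=b] U) → 4

== RESULT ==
d | h | b | a
4 | 8 | 4 | 8
8 | 8 | 8 | 9
9 | 6 | 9 | 3
9 | 8 | 9 | 9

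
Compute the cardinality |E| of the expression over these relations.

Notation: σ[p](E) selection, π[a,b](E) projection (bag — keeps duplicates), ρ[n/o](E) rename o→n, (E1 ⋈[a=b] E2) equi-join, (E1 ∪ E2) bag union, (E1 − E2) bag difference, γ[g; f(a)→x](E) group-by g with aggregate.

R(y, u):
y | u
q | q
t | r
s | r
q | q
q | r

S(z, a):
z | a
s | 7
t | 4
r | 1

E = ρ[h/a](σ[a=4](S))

Row counts bottom-up:
  S → 3
  σ[a=4](S) → 1
  ρ[h/a](σ[a=4](S)) → 1

|E| = 1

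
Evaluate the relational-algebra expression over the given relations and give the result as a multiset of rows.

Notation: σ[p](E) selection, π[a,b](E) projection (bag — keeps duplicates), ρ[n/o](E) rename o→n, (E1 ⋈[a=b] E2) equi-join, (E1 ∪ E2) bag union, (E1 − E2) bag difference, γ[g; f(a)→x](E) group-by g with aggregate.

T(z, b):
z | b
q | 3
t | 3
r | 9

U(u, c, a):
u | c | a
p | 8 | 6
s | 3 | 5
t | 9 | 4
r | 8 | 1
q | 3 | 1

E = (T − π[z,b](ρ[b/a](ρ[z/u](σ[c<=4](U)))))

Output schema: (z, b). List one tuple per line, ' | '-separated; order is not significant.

Per-node cardinality:
  T → 3
  U → 5
  σ[c<=4](U) → 2
  ρ[z/u](σ[c<=4](U)) → 2
  ρ[b/a](ρ[z/u](σ[c<=4](U))) → 2
  π[z,b](ρ[b/a](ρ[z/u](σ[c<=4](U)))) → 2
  (T − π[z,b](ρ[b/a](ρ[z/u](σ[c<=4](U))))) → 3

== RESULT ==
z | b
q | 3
r | 9
t | 3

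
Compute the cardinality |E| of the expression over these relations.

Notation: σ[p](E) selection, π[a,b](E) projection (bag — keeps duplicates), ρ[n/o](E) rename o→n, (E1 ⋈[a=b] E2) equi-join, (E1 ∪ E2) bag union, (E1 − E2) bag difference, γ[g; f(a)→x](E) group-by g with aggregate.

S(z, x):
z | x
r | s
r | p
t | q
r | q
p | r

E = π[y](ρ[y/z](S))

Subexpression sizes:
  S → 5
  ρ[y/z](S) → 5
  π[y](ρ[y/z](S)) → 5

|E| = 5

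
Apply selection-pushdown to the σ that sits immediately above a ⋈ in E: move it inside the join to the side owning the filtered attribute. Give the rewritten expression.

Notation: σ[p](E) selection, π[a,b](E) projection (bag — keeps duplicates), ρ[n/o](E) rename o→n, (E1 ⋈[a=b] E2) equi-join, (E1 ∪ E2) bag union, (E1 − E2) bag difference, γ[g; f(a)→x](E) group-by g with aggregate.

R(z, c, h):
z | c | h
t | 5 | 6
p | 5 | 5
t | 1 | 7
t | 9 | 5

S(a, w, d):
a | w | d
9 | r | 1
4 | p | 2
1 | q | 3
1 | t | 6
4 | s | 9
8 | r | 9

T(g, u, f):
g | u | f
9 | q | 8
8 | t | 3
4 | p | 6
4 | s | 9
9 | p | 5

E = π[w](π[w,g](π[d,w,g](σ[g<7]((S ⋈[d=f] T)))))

σ filters on g, owned by the right side.
E' = π[w](π[w,g](π[d,w,g]((S ⋈[d=f] σ[g<7](T)))))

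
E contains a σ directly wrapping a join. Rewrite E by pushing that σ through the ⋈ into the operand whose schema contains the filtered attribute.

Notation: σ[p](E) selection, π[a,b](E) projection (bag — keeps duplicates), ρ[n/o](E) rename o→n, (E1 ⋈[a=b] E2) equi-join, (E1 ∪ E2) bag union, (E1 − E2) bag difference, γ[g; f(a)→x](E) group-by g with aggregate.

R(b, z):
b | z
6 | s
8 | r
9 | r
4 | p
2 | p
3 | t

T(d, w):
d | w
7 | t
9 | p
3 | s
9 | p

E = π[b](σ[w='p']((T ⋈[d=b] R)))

σ filters on w, owned by the left side.
E' = π[b]((σ[w='p'](T) ⋈[d=b] R))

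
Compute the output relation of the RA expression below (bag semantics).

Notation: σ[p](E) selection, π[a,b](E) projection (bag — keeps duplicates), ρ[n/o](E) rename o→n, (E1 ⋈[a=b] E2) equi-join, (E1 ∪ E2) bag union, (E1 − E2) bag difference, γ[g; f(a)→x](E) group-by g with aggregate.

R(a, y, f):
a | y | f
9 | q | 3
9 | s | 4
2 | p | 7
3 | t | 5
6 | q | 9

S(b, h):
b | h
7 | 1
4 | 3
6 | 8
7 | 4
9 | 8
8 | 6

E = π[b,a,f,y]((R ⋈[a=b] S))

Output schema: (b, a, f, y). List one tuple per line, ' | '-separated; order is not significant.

Row counts bottom-up:
  R → 5
  S → 6
  (R ⋈[a=b] S) → 3
  π[b,a,f,y]((R ⋈[a=b] S)) → 3

== RESULT ==
b | a | f | y
6 | 6 | 9 | q
9 | 9 | 3 | q
9 | 9 | 4 | s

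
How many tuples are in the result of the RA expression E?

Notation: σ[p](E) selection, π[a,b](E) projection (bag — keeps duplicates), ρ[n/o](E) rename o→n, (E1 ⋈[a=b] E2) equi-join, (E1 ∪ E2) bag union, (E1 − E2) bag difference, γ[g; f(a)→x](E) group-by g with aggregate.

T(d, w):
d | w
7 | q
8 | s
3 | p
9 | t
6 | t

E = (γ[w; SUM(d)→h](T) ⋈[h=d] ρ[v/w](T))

Subexpression sizes:
  T → 5
  γ[w; SUM(d)→h](T) → 4
  T → 5
  ρ[v/w](T) → 5
  (γ[w; SUM(d)→h](T) ⋈[h=d] ρ[v/w](T)) → 3

|E| = 3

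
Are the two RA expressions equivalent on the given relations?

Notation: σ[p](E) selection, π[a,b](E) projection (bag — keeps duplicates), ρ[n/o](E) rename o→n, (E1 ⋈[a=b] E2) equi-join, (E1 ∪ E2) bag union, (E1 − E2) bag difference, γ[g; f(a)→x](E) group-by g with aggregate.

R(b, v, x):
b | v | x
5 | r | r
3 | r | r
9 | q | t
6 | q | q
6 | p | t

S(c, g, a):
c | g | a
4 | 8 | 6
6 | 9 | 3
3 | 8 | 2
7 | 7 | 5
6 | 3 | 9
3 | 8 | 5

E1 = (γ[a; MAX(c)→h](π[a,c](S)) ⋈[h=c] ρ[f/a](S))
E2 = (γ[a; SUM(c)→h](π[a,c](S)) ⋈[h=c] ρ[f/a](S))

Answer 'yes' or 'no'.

E1 per-node cardinality:
  S → 6
  π[a,c](S) → 6
  γ[a; MAX(c)→h](π[a,c](S)) → 5
  S → 6
  ρ[f/a](S) → 6
  (γ[a; MAX(c)→h](π[a,c](S)) ⋈[h=c] ρ[f/a](S)) → 8
E2 per-node cardinality:
  S → 6
  π[a,c](S) → 6
  γ[a; SUM(c)→h](π[a,c](S)) → 5
  S → 6
  ρ[f/a](S) → 6
  (γ[a; SUM(c)→h](π[a,c](S)) ⋈[h=c] ρ[f/a](S)) → 7

E1 result:
a | h | c | g | f
2 | 3 | 3 | 8 | 2
2 | 3 | 3 | 8 | 5
3 | 6 | 6 | 3 | 9
3 | 6 | 6 | 9 | 3
5 | 7 | 7 | 7 | 5
6 | 4 | 4 | 8 | 6
9 | 6 | 6 | 3 | 9
9 | 6 | 6 | 9 | 3
E2 result:
a | h | c | g | f
2 | 3 | 3 | 8 | 2
2 | 3 | 3 | 8 | 5
3 | 6 | 6 | 3 | 9
3 | 6 | 6 | 9 | 3
6 | 4 | 4 | 8 | 6
9 | 6 | 6 | 3 | 9
9 | 6 | 6 | 9 | 3
Witness: (5, 7, 7, 7, 5) appears 1× in E1 but 0× in E2.

no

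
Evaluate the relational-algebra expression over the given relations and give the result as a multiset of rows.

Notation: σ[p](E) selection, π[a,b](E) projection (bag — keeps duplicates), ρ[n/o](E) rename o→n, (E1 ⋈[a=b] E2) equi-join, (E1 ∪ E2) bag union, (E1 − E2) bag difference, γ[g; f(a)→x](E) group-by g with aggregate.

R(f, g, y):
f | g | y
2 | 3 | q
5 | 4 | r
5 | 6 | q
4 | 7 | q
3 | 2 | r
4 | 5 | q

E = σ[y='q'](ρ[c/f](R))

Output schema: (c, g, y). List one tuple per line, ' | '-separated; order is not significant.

Stepwise |·|:
  R → 6
  ρ[c/f](R) → 6
  σ[y='q'](ρ[c/f](R)) → 4

== RESULT ==
c | g | y
2 | 3 | q
4 | 5 | q
4 | 7 | q
5 | 6 | q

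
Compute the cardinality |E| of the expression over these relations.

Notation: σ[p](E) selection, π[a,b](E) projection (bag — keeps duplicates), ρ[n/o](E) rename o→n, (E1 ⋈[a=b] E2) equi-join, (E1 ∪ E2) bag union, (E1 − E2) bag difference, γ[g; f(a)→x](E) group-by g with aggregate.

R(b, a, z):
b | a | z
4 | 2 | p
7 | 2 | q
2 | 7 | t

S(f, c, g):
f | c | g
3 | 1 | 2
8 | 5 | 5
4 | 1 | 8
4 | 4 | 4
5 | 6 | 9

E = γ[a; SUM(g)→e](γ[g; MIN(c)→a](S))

Stepwise |·|:
  S → 5
  γ[g; MIN(c)→a](S) → 5
  γ[a; SUM(g)→e](γ[g; MIN(c)→a](S)) → 4

|E| = 4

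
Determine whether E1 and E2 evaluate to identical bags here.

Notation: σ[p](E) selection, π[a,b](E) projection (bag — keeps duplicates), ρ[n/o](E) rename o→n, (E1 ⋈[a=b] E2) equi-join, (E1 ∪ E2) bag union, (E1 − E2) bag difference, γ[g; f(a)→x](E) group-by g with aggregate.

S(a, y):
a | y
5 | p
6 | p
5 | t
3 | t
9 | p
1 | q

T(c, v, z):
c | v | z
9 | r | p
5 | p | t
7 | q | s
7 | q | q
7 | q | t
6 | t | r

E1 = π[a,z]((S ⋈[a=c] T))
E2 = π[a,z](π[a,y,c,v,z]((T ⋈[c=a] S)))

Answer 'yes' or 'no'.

E1 row counts bottom-up:
  S → 6
  T → 6
  (S ⋈[a=c] T) → 4
  π[a,z]((S ⋈[a=c] T)) → 4
E2 row counts bottom-up:
  T → 6
  S → 6
  (T ⋈[c=a] S) → 4
  π[a,y,c,v,z]((T ⋈[c=a] S)) → 4
  π[a,z](π[a,y,c,v,z]((T ⋈[c=a] S))) → 4

E1 and E2 produce the same multiset:
a | z
5 | t
5 | t
6 | r
9 | p

yes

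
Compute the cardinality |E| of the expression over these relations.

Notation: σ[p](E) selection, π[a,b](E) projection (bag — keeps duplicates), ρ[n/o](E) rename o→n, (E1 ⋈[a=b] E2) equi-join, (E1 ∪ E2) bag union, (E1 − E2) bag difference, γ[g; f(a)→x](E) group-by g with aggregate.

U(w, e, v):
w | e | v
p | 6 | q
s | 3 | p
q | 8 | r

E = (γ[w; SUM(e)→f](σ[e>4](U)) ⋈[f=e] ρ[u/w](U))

Stepwise |·|:
  U → 3
  σ[e>4](U) → 2
  γ[w; SUM(e)→f](σ[e>4](U)) → 2
  U → 3
  ρ[u/w](U) → 3
  (γ[w; SUM(e)→f](σ[e>4](U)) ⋈[f=e] ρ[u/w](U)) → 2

|E| = 2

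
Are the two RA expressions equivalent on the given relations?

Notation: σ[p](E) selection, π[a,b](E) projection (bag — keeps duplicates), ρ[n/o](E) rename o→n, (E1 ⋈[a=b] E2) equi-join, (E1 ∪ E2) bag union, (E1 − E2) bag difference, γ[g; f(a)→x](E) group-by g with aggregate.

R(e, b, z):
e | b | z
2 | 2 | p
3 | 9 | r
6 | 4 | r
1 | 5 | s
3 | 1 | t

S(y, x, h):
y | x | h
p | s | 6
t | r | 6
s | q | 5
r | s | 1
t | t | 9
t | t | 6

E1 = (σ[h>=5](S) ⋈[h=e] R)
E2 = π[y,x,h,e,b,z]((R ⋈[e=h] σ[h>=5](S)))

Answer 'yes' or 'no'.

E1 stepwise |·|:
  S → 6
  σ[h>=5](S) → 5
  R → 5
  (σ[h>=5](S) ⋈[h=e] R) → 3
E2 stepwise |·|:
  R → 5
  S → 6
  σ[h>=5](S) → 5
  (R ⋈[e=h] σ[h>=5](S)) → 3
  π[y,x,h,e,b,z]((R ⋈[e=h] σ[h>=5](S))) → 3

E1 and E2 produce the same multiset:
y | x | h | e | b | z
p | s | 6 | 6 | 4 | r
t | r | 6 | 6 | 4 | r
t | t | 6 | 6 | 4 | r

yes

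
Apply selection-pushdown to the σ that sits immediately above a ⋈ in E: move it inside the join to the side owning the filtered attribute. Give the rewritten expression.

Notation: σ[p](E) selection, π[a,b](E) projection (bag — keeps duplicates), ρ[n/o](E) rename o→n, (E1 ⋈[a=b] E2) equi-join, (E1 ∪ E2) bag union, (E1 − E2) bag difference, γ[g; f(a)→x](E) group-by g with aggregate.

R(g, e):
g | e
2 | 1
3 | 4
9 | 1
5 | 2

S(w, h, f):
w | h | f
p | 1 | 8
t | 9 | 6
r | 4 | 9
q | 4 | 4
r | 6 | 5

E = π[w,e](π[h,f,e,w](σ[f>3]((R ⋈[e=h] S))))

σ filters on f, owned by the right side.
E' = π[w,e](π[h,f,e,w]((R ⋈[e=h] σ[f>3](S))))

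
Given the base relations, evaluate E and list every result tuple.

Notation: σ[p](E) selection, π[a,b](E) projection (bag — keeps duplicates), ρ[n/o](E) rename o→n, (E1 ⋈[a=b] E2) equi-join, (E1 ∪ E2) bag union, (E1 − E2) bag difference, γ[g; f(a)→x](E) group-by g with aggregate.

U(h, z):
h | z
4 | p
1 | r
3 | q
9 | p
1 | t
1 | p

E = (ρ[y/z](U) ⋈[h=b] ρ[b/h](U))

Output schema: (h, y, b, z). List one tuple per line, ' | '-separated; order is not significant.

Row counts bottom-up:
  U → 6
  ρ[y/z](U) → 6
  U → 6
  ρ[b/h](U) → 6
  (ρ[y/z](U) ⋈[h=b] ρ[b/h](U)) → 12

== RESULT ==
h | y | b | z
1 | p | 1 | p
1 | p | 1 | r
1 | p | 1 | t
1 | r | 1 | p
1 | r | 1 | r
1 | r | 1 | t
1 | t | 1 | p
1 | t | 1 | r
1 | t | 1 | t
3 | q | 3 | q
4 | p | 4 | p
9 | p | 9 | p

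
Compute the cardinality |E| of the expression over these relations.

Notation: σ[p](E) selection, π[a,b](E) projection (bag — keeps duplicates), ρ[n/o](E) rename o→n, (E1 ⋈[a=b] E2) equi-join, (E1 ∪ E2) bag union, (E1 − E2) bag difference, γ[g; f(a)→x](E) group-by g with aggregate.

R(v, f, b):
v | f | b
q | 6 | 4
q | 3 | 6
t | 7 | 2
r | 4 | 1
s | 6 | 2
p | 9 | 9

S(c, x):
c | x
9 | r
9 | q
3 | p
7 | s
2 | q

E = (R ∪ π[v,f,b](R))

Stepwise |·|:
  R → 6
  R → 6
  π[v,f,b](R) → 6
  (R ∪ π[v,f,b](R)) → 12

|E| = 12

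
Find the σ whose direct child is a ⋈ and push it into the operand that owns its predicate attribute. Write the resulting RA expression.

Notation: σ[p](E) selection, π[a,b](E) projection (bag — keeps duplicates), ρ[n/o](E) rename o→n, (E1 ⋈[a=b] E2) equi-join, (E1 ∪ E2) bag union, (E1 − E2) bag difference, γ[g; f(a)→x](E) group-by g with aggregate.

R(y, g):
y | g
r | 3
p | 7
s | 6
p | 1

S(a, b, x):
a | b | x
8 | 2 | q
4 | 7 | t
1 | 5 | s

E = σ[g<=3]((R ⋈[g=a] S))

σ filters on g, owned by the left side.
E' = (σ[g<=3](R) ⋈[g=a] S)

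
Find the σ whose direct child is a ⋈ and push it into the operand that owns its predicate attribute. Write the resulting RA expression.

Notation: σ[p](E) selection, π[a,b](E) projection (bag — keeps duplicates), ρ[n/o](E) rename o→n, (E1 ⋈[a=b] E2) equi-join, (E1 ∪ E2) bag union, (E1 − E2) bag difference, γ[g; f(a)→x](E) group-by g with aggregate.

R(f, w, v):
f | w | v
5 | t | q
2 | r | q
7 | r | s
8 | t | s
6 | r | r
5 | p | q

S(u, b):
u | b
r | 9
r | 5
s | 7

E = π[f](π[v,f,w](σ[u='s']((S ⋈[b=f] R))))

σ filters on u, owned by the left side.
E' = π[f](π[v,f,w]((σ[u='s'](S) ⋈[b=f] R)))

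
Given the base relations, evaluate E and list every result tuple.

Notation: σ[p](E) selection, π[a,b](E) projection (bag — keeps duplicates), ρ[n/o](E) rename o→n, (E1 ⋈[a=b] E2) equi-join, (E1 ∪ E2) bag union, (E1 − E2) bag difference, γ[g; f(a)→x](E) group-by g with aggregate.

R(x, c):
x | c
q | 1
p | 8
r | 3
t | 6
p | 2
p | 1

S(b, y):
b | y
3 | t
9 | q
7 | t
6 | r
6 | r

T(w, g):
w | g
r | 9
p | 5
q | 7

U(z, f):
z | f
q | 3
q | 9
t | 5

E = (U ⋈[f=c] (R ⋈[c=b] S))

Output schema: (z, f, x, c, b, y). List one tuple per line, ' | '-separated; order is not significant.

Row counts bottom-up:
  U → 3
  R → 6
  S → 5
  (R ⋈[c=b] S) → 3
  (U ⋈[f=c] (R ⋈[c=b] S)) → 1

== RESULT ==
z | f | x | c | b | y
q | 3 | r | 3 | 3 | t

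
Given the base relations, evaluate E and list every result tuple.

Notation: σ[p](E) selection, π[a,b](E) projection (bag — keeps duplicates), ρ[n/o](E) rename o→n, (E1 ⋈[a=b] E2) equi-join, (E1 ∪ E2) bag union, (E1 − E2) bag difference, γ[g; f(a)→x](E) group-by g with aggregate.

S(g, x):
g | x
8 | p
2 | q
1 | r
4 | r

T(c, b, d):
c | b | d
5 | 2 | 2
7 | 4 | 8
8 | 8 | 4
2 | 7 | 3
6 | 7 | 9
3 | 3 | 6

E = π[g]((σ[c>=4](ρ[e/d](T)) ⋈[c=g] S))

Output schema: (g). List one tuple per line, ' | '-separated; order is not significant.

Per-node cardinality:
  T → 6
  ρ[e/d](T) → 6
  σ[c>=4](ρ[e/d](T)) → 4
  S → 4
  (σ[c>=4](ρ[e/d](T)) ⋈[c=g] S) → 1
  π[g]((σ[c>=4](ρ[e/d](T)) ⋈[c=g] S)) → 1

== RESULT ==
g
8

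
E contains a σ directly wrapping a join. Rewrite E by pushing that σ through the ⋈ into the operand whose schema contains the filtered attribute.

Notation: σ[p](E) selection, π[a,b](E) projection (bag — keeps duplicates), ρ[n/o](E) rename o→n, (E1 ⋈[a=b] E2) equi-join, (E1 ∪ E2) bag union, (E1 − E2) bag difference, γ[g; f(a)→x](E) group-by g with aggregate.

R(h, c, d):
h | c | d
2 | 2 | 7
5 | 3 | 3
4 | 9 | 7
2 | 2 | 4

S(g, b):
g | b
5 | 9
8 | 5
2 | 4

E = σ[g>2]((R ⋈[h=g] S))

σ filters on g, owned by the right side.
E' = (R ⋈[h=g] σ[g>2](S))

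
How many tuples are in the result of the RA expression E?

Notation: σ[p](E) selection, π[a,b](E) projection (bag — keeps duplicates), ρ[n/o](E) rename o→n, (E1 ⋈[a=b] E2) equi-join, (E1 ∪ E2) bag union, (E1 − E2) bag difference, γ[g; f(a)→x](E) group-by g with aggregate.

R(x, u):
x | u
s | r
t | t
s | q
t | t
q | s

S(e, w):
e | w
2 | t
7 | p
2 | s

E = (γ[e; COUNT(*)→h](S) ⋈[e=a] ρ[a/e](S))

Stepwise |·|:
  S → 3
  γ[e; COUNT(*)→h](S) → 2
  S → 3
  ρ[a/e](S) → 3
  (γ[e; COUNT(*)→h](S) ⋈[e=a] ρ[a/e](S)) → 3

|E| = 3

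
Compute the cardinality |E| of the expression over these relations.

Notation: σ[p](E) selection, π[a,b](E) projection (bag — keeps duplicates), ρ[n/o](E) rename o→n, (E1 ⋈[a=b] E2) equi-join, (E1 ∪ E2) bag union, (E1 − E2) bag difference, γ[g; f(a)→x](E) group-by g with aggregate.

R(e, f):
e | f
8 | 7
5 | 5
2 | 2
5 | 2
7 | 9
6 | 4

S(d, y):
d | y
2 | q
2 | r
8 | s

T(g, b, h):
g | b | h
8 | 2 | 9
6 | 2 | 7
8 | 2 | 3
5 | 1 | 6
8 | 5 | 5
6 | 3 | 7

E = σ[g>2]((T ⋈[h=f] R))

Per-node cardinality:
  T → 6
  R → 6
  (T ⋈[h=f] R) → 4
  σ[g>2]((T ⋈[h=f] R)) → 4

|E| = 4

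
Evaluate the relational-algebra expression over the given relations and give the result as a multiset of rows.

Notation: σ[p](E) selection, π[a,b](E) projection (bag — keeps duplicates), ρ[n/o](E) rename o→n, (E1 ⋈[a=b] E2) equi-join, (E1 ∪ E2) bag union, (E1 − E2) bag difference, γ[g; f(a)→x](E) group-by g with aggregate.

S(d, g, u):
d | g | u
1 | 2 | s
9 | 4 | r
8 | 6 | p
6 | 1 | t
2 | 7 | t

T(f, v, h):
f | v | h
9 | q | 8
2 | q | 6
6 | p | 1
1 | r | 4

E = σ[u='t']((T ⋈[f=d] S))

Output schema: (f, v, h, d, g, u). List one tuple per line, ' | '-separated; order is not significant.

Per-node cardinality:
  T → 4
  S → 5
  (T ⋈[f=d] S) → 4
  σ[u='t']((T ⋈[f=d] S)) → 2

== RESULT ==
f | v | h | d | g | u
2 | q | 6 | 2 | 7 | t
6 | p | 1 | 6 | 1 | t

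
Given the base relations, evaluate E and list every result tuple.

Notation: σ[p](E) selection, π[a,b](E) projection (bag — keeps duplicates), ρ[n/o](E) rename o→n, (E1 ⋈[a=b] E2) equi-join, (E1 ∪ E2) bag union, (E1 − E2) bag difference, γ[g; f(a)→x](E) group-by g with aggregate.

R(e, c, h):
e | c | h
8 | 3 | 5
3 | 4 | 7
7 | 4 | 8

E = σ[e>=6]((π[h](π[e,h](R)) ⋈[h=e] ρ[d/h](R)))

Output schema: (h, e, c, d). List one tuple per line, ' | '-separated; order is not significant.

Row counts bottom-up:
  R → 3
  π[e,h](R) → 3
  π[h](π[e,h](R)) → 3
  R → 3
  ρ[d/h](R) → 3
  (π[h](π[e,h](R)) ⋈[h=e] ρ[d/h](R)) → 2
  σ[e>=6]((π[h](π[e,h](R)) ⋈[h=e] ρ[d/h](R))) → 2

== RESULT ==
h | e | c | d
7 | 7 | 4 | 8
8 | 8 | 3 | 5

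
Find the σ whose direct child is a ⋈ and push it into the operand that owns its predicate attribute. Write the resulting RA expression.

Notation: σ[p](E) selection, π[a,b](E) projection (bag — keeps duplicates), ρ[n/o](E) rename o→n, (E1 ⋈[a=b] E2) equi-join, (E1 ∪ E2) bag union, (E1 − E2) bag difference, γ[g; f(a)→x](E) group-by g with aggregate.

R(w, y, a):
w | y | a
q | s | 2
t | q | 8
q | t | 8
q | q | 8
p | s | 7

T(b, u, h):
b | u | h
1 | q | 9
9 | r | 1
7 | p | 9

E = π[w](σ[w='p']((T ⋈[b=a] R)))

σ filters on w, owned by the right side.
E' = π[w]((T ⋈[b=a] σ[w='p'](R)))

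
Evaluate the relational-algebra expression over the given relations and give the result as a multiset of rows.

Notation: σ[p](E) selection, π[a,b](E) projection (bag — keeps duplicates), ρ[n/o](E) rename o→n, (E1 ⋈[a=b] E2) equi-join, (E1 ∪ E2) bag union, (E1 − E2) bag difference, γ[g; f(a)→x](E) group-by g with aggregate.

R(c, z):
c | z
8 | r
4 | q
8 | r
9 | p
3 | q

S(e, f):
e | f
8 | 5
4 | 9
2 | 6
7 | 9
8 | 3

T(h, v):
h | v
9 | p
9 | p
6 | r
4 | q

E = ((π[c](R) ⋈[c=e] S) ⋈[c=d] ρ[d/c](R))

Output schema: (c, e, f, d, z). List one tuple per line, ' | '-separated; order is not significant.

Stepwise |·|:
  R → 5
  π[c](R) → 5
  S → 5
  (π[c](R) ⋈[c=e] S) → 5
  R → 5
  ρ[d/c](R) → 5
  ((π[c](R) ⋈[c=e] S) ⋈[c=d] ρ[d/c](R)) → 9

== RESULT ==
c | e | f | d | z
4 | 4 | 9 | 4 | q
8 | 8 | 3 | 8 | r
8 | 8 | 3 | 8 | r
8 | 8 | 3 | 8 | r
8 | 8 | 3 | 8 | r
8 | 8 | 5 | 8 | r
8 | 8 | 5 | 8 | r
8 | 8 | 5 | 8 | r
8 | 8 | 5 | 8 | r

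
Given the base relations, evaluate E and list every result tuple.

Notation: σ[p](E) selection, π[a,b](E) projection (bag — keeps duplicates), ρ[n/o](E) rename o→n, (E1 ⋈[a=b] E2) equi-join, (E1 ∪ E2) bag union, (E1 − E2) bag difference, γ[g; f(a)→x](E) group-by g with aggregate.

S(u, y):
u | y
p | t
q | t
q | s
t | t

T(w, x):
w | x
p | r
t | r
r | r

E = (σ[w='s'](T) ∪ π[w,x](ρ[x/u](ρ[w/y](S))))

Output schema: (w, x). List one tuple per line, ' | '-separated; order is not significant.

Stepwise |·|:
  T → 3
  σ[w='s'](T) → 0
  S → 4
  ρ[w/y](S) → 4
  ρ[x/u](ρ[w/y](S)) → 4
  π[w,x](ρ[x/u](ρ[w/y](S))) → 4
  (σ[w='s'](T) ∪ π[w,x](ρ[x/u](ρ[w/y](S)))) → 4

== RESULT ==
w | x
s | q
t | p
t | q
t | t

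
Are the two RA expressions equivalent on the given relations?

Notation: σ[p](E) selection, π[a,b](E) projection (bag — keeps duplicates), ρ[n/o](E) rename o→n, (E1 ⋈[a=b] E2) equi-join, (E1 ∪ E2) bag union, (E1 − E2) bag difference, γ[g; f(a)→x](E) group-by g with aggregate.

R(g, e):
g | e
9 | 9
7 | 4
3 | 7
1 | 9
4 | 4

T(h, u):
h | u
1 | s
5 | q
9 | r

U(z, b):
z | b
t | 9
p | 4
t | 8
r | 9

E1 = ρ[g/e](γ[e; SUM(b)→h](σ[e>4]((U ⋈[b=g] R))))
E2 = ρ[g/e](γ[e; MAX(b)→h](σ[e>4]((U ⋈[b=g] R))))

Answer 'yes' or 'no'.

E1 subexpression sizes:
  U → 4
  R → 5
  (U ⋈[b=g] R) → 3
  σ[e>4]((U ⋈[b=g] R)) → 2
  γ[e; SUM(b)→h](σ[e>4]((U ⋈[b=g] R))) → 1
  ρ[g/e](γ[e; SUM(b)→h](σ[e>4]((U ⋈[b=g] R)))) → 1
E2 subexpression sizes:
  U → 4
  R → 5
  (U ⋈[b=g] R) → 3
  σ[e>4]((U ⋈[b=g] R)) → 2
  γ[e; MAX(b)→h](σ[e>4]((U ⋈[b=g] R))) → 1
  ρ[g/e](γ[e; MAX(b)→h](σ[e>4]((U ⋈[b=g] R)))) → 1

E1 result:
g | h
9 | 18
E2 result:
g | h
9 | 9
Witness: (9, 18) appears 1× in E1 but 0× in E2.

no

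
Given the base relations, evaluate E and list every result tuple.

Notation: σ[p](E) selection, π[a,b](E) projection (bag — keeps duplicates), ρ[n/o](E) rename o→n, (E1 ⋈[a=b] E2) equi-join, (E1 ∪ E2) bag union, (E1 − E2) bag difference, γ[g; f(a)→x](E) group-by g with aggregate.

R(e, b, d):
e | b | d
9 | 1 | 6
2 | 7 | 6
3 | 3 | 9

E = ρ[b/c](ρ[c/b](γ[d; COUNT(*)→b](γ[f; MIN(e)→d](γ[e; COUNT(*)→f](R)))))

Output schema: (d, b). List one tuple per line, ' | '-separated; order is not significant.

Stepwise |·|:
  R → 3
  γ[e; COUNT(*)→f](R) → 3
  γ[f; MIN(e)→d](γ[e; COUNT(*)→f](R)) → 1
  γ[d; COUNT(*)→b](γ[f; MIN(e)→d](γ[e; COUNT(*)→f](R))) → 1
  ρ[c/b](γ[d; COUNT(*)→b](γ[f; MIN(e)→d](γ[e; COUNT(*)→f](R)))) → 1
  ρ[b/c](ρ[c/b](γ[d; COUNT(*)→b](γ[f; MIN(e)→d](γ[e; COUNT(*)→f](R))))) → 1

== RESULT ==
d | b
2 | 1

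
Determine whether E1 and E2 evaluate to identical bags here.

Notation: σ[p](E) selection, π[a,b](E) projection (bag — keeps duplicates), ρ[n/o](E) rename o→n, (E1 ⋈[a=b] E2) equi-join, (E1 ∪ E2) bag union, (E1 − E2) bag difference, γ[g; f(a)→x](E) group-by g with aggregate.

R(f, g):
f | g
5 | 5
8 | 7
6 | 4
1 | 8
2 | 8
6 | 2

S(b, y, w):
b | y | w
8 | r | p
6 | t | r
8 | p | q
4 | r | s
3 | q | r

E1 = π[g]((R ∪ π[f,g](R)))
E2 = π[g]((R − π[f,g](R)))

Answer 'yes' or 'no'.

E1 per-node cardinality:
  R → 6
  R → 6
  π[f,g](R) → 6
  (R ∪ π[f,g](R)) → 12
  π[g]((R ∪ π[f,g](R))) → 12
E2 per-node cardinality:
  R → 6
  R → 6
  π[f,g](R) → 6
  (R − π[f,g](R)) → 0
  π[g]((R − π[f,g](R))) → 0

E1 result:
g
2
2
4
4
5
5
7
7
8
8
8
8
E2 result:
g
(0 rows)
Witness: (7,) appears 2× in E1 but 0× in E2.

no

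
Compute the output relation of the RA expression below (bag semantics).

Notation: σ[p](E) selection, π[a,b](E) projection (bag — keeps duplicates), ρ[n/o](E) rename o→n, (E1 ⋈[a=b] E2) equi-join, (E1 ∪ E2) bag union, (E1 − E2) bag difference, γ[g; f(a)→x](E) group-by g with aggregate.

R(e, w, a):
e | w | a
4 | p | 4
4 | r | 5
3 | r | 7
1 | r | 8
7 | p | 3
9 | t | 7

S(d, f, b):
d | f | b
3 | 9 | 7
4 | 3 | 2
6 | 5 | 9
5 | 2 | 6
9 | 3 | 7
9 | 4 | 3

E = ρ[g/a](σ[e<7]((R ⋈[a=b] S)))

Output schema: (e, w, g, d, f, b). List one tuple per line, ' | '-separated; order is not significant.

Row counts bottom-up:
  R → 6
  S → 6
  (R ⋈[a=b] S) → 5
  σ[e<7]((R ⋈[a=b] S)) → 2
  ρ[g/a](σ[e<7]((R ⋈[a=b] S))) → 2

== RESULT ==
e | w | g | d | f | b
3 | r | 7 | 3 | 9 | 7
3 | r | 7 | 9 | 3 | 7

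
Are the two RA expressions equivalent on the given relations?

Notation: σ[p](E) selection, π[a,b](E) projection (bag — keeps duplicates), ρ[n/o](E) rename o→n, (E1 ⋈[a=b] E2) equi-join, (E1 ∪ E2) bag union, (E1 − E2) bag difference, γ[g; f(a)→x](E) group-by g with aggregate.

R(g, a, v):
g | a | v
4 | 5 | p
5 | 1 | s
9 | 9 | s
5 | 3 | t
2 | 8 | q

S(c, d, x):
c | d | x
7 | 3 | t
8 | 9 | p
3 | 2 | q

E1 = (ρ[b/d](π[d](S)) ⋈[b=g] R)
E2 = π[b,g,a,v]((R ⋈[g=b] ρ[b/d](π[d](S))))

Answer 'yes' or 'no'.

E1 row counts bottom-up:
  S → 3
  π[d](S) → 3
  ρ[b/d](π[d](S)) → 3
  R → 5
  (ρ[b/d](π[d](S)) ⋈[b=g] R) → 2
E2 row counts bottom-up:
  R → 5
  S → 3
  π[d](S) → 3
  ρ[b/d](π[d](S)) → 3
  (R ⋈[g=b] ρ[b/d](π[d](S))) → 2
  π[b,g,a,v]((R ⋈[g=b] ρ[b/d](π[d](S)))) → 2

E1 and E2 produce the same multiset:
b | g | a | v
2 | 2 | 8 | q
9 | 9 | 9 | s

yes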